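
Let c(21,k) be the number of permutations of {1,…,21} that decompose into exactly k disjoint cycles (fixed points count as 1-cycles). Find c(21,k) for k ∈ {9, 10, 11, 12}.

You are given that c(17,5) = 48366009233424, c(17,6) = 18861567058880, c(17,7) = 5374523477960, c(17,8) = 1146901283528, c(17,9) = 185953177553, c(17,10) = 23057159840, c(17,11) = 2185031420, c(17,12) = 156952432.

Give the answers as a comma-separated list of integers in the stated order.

63030812099294896, 10142299865511450, 1307535010540395, 135585182899530

[18] T[18,6]:17*18861567058880+48366009233424=369012649234384 · T[18,7]:17*5374523477960+18861567058880=110228466184200 · T[18,8]:17*1146901283528+5374523477960=24871845297936 · T[18,9]:17*185953177553+1146901283528=4308105301929 · T[18,10]:17*23057159840+185953177553=577924894833 · T[18,11]:17*2185031420+23057159840=60202693980 · T[18,12]:17*156952432+2185031420=4853222764
[19] T[19,7]:18*110228466184200+369012649234384=2353125040549984 · T[19,8]:18*24871845297936+110228466184200=557921681547048 · T[19,9]:18*4308105301929+24871845297936=102417740732658 · T[19,10]:18*577924894833+4308105301929=14710753408923 · T[19,11]:18*60202693980+577924894833=1661573386473 · T[19,12]:18*4853222764+60202693980=147560703732
[20] T[20,8]:19*557921681547048+2353125040549984=12953636989943896 · T[20,9]:19*102417740732658+557921681547048=2503858755467550 · T[20,10]:19*14710753408923+102417740732658=381922055502195 · T[20,11]:19*1661573386473+14710753408923=46280647751910 · T[20,12]:19*147560703732+1661573386473=4465226757381
[21] T[21,9]:20*2503858755467550+12953636989943896=63030812099294896 · T[21,10]:20*381922055502195+2503858755467550=10142299865511450 · T[21,11]:20*46280647751910+381922055502195=1307535010540395 · T[21,12]:20*4465226757381+46280647751910=135585182899530
Read c(21,9) = 63030812099294896, c(21,10) = 10142299865511450, c(21,11) = 1307535010540395, c(21,12) = 135585182899530.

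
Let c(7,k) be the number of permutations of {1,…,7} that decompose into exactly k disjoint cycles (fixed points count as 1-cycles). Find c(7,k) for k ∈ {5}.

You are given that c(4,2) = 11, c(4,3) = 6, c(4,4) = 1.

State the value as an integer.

175

[5] T[5,3]:4*6+11=35 · T[5,4]:4*1+6=10 · T[5,5]:4*0+1=1
[6] T[6,4]:5*10+35=85 · T[6,5]:5*1+10=15
[7] T[7,5]:6*15+85=175
Read c(7,5) = 175.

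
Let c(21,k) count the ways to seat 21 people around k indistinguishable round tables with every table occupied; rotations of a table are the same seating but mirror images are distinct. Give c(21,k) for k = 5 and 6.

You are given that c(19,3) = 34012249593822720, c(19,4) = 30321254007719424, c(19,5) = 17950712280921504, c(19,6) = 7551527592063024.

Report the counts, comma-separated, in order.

8037811822645051776, 3599979517947607200

r20: T_20,4=19×30321254007719424+34012249593822720=610116075740491776; T_20,5=19×17950712280921504+30321254007719424=371384787345228000; T_20,6=19×7551527592063024+17950712280921504=161429736530118960
r21: T_21,5=20×371384787345228000+610116075740491776=8037811822645051776; T_21,6=20×161429736530118960+371384787345228000=3599979517947607200
Read c(21,5) = 8037811822645051776, c(21,6) = 3599979517947607200.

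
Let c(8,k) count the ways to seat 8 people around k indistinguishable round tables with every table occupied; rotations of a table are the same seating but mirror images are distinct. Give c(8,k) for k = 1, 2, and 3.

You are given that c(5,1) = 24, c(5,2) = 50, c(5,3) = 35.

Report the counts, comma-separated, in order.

@6  (6,1):24·5+0→120, (6,2):50·5+24→274, (6,3):35·5+50→225
@7  (7,1):120·6+0→720, (7,2):274·6+120→1764, (7,3):225·6+274→1624
@8  (8,1):720·7+0→5040, (8,2):1764·7+720→13068, (8,3):1624·7+1764→13132
Read c(8,1) = 5040, c(8,2) = 13068, c(8,3) = 13132.

5040, 13068, 13132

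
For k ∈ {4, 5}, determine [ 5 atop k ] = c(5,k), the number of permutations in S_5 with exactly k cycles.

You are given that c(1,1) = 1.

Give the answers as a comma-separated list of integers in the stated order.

[2] T[2,1]:1*1+0=1 · T[2,2]:1*0+1=1
[3] T[3,2]:2*1+1=3 · T[3,3]:2*0+1=1
[4] T[4,3]:3*1+3=6 · T[4,4]:3*0+1=1
[5] T[5,4]:4*1+6=10 · T[5,5]:4*0+1=1
Read c(5,4) = 10, c(5,5) = 1.

10, 1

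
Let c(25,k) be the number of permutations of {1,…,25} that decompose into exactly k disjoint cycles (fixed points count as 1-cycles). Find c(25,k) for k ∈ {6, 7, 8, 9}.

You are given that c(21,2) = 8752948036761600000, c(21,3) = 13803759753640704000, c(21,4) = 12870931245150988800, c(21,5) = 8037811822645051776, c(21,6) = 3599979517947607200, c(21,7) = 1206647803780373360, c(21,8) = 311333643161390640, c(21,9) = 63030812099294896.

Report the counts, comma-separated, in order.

row 22: T[22][3]=21·13803759753640704000+8752948036761600000=298631902863216384000  T[22][4]=21·12870931245150988800+13803759753640704000=284093315901811468800  T[22][5]=21·8037811822645051776+12870931245150988800=181664979520697076096  T[22][6]=21·3599979517947607200+8037811822645051776=83637381699544802976  T[22][7]=21·1206647803780373360+3599979517947607200=28939583397335447760  T[22][8]=21·311333643161390640+1206647803780373360=7744654310169576800  T[22][9]=21·63030812099294896+311333643161390640=1634980697246583456
row 23: T[23][4]=22·284093315901811468800+298631902863216384000=6548684852703068697600  T[23][5]=22·181664979520697076096+284093315901811468800=4280722865357147142912  T[23][6]=22·83637381699544802976+181664979520697076096=2021687376910682741568  T[23][7]=22·28939583397335447760+83637381699544802976=720308216440924653696  T[23][8]=22·7744654310169576800+28939583397335447760=199321978221066137360  T[23][9]=22·1634980697246583456+7744654310169576800=43714229649594412832
row 24: T[24][5]=23·4280722865357147142912+6548684852703068697600=105005310755917452984576  T[24][6]=23·2021687376910682741568+4280722865357147142912=50779532534302850198976  T[24][7]=23·720308216440924653696+2021687376910682741568=18588776355051949776576  T[24][8]=23·199321978221066137360+720308216440924653696=5304713715525445812976  T[24][9]=23·43714229649594412832+199321978221066137360=1204749260161737632496
row 25: T[25][6]=24·50779532534302850198976+105005310755917452984576=1323714091579185857760000  T[25][7]=24·18588776355051949776576+50779532534302850198976=496910165055549644836800  T[25][8]=24·5304713715525445812976+18588776355051949776576=145901905527662649288000  T[25][9]=24·1204749260161737632496+5304713715525445812976=34218695959407148992880
Read c(25,6) = 1323714091579185857760000, c(25,7) = 496910165055549644836800, c(25,8) = 145901905527662649288000, c(25,9) = 34218695959407148992880.

1323714091579185857760000, 496910165055549644836800, 145901905527662649288000, 34218695959407148992880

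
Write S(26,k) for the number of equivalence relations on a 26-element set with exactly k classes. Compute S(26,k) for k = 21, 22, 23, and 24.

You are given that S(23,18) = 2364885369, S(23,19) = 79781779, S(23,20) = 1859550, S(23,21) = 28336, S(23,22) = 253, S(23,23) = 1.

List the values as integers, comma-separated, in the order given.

row 24: T[24][19]=19·79781779+2364885369=3880739170  T[24][20]=20·1859550+79781779=116972779  T[24][21]=21·28336+1859550=2454606  T[24][22]=22·253+28336=33902  T[24][23]=23·1+253=276  T[24][24]=24·0+1=1
row 25: T[25][20]=20·116972779+3880739170=6220194750  T[25][21]=21·2454606+116972779=168519505  T[25][22]=22·33902+2454606=3200450  T[25][23]=23·276+33902=40250  T[25][24]=24·1+276=300
row 26: T[26][21]=21·168519505+6220194750=9759104355  T[26][22]=22·3200450+168519505=238929405  T[26][23]=23·40250+3200450=4126200  T[26][24]=24·300+40250=47450
Read S(26,21) = 9759104355, S(26,22) = 238929405, S(26,23) = 4126200, S(26,24) = 47450.

9759104355, 238929405, 4126200, 47450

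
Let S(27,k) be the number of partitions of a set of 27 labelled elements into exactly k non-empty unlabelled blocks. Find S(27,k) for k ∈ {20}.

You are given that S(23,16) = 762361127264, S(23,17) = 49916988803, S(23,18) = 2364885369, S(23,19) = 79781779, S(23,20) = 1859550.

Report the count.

12246296312250

row 24: T[24][17]=17·49916988803+762361127264=1610949936915  T[24][18]=18·2364885369+49916988803=92484925445  T[24][19]=19·79781779+2364885369=3880739170  T[24][20]=20·1859550+79781779=116972779
row 25: T[25][18]=18·92484925445+1610949936915=3275678594925  T[25][19]=19·3880739170+92484925445=166218969675  T[25][20]=20·116972779+3880739170=6220194750
row 26: T[26][19]=19·166218969675+3275678594925=6433839018750  T[26][20]=20·6220194750+166218969675=290622864675
row 27: T[27][20]=20·290622864675+6433839018750=12246296312250
Read S(27,20) = 12246296312250.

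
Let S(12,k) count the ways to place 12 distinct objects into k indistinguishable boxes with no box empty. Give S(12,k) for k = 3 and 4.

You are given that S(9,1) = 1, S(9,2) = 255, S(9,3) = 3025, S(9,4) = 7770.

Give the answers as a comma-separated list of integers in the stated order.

86526, 611501

@10  (10,1):1·1+0→1, (10,2):255·2+1→511, (10,3):3025·3+255→9330, (10,4):7770·4+3025→34105
@11  (11,2):511·2+1→1023, (11,3):9330·3+511→28501, (11,4):34105·4+9330→145750
@12  (12,3):28501·3+1023→86526, (12,4):145750·4+28501→611501
Read S(12,3) = 86526, S(12,4) = 611501.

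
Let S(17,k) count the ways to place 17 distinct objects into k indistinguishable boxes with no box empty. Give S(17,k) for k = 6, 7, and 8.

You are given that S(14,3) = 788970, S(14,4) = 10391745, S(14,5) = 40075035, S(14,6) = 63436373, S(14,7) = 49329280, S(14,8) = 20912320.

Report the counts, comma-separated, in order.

17505749898, 25708104786, 20415995028

@15  (15,4):10391745·4+788970→42355950, (15,5):40075035·5+10391745→210766920, (15,6):63436373·6+40075035→420693273, (15,7):49329280·7+63436373→408741333, (15,8):20912320·8+49329280→216627840
@16  (16,5):210766920·5+42355950→1096190550, (16,6):420693273·6+210766920→2734926558, (16,7):408741333·7+420693273→3281882604, (16,8):216627840·8+408741333→2141764053
@17  (17,6):2734926558·6+1096190550→17505749898, (17,7):3281882604·7+2734926558→25708104786, (17,8):2141764053·8+3281882604→20415995028
Read S(17,6) = 17505749898, S(17,7) = 25708104786, S(17,8) = 20415995028.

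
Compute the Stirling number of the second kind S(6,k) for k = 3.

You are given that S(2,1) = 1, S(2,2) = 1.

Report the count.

90

@3  (3,1):1·1+0→1, (3,2):1·2+1→3, (3,3):0·3+1→1
@4  (4,1):1·1+0→1, (4,2):3·2+1→7, (4,3):1·3+3→6
@5  (5,2):7·2+1→15, (5,3):6·3+7→25
@6  (6,3):25·3+15→90
Read S(6,3) = 90.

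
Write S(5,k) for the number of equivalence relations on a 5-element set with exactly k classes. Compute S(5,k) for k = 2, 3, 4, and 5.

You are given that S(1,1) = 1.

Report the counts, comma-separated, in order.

15, 25, 10, 1

i=2: T(2,1)=0+1·1=1 | T(2,2)=1+2·0=1
i=3: T(3,1)=0+1·1=1 | T(3,2)=1+2·1=3 | T(3,3)=1+3·0=1
i=4: T(4,1)=0+1·1=1 | T(4,2)=1+2·3=7 | T(4,3)=3+3·1=6 | T(4,4)=1+4·0=1
i=5: T(5,2)=1+2·7=15 | T(5,3)=7+3·6=25 | T(5,4)=6+4·1=10 | T(5,5)=1+5·0=1
Read S(5,2) = 15, S(5,3) = 25, S(5,4) = 10, S(5,5) = 1.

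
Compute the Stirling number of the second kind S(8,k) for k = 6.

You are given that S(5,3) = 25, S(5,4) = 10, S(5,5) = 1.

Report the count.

[6] T[6,4]:4*10+25=65 · T[6,5]:5*1+10=15 · T[6,6]:6*0+1=1
[7] T[7,5]:5*15+65=140 · T[7,6]:6*1+15=21
[8] T[8,6]:6*21+140=266
Read S(8,6) = 266.

266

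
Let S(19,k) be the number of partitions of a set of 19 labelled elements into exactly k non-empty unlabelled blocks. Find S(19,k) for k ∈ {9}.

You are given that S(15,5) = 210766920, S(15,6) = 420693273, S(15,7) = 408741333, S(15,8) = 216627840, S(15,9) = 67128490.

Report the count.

[16] T[16,6]:6*420693273+210766920=2734926558 · T[16,7]:7*408741333+420693273=3281882604 · T[16,8]:8*216627840+408741333=2141764053 · T[16,9]:9*67128490+216627840=820784250
[17] T[17,7]:7*3281882604+2734926558=25708104786 · T[17,8]:8*2141764053+3281882604=20415995028 · T[17,9]:9*820784250+2141764053=9528822303
[18] T[18,8]:8*20415995028+25708104786=189036065010 · T[18,9]:9*9528822303+20415995028=106175395755
[19] T[19,9]:9*106175395755+189036065010=1144614626805
Read S(19,9) = 1144614626805.

1144614626805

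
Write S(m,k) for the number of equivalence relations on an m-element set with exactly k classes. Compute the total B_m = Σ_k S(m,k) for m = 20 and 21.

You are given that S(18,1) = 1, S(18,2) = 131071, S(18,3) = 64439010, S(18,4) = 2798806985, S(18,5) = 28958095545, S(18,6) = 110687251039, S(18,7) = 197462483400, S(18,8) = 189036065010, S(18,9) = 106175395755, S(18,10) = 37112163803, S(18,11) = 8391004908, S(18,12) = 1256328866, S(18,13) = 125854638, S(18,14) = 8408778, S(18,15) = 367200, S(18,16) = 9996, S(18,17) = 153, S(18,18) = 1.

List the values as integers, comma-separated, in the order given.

51724158235372, 474869816156751

r19: T_19,1=1×1+0=1; T_19,2=2×131071+1=262143; T_19,3=3×64439010+131071=193448101; T_19,4=4×2798806985+64439010=11259666950; T_19,5=5×28958095545+2798806985=147589284710; T_19,6=6×110687251039+28958095545=693081601779; T_19,7=7×197462483400+110687251039=1492924634839; T_19,8=8×189036065010+197462483400=1709751003480; T_19,9=9×106175395755+189036065010=1144614626805; T_19,10=10×37112163803+106175395755=477297033785; T_19,11=11×8391004908+37112163803=129413217791; T_19,12=12×1256328866+8391004908=23466951300; T_19,13=13×125854638+1256328866=2892439160; T_19,14=14×8408778+125854638=243577530; T_19,15=15×367200+8408778=13916778; T_19,16=16×9996+367200=527136; T_19,17=17×153+9996=12597; T_19,18=18×1+153=171; T_19,19=19×0+1=1
r20: T_20,1=1×1+0=1; T_20,2=2×262143+1=524287; T_20,3=3×193448101+262143=580606446; T_20,4=4×11259666950+193448101=45232115901; T_20,5=5×147589284710+11259666950=749206090500; T_20,6=6×693081601779+147589284710=4306078895384; T_20,7=7×1492924634839+693081601779=11143554045652; T_20,8=8×1709751003480+1492924634839=15170932662679; T_20,9=9×1144614626805+1709751003480=12011282644725; T_20,10=10×477297033785+1144614626805=5917584964655; T_20,11=11×129413217791+477297033785=1900842429486; T_20,12=12×23466951300+129413217791=411016633391; T_20,13=13×2892439160+23466951300=61068660380; T_20,14=14×243577530+2892439160=6302524580; T_20,15=15×13916778+243577530=452329200; T_20,16=16×527136+13916778=22350954; T_20,17=17×12597+527136=741285; T_20,18=18×171+12597=15675; T_20,19=19×1+171=190; T_20,20=20×0+1=1
r21: T_21,1=1×1+0=1; T_21,2=2×524287+1=1048575; T_21,3=3×580606446+524287=1742343625; T_21,4=4×45232115901+580606446=181509070050; T_21,5=5×749206090500+45232115901=3791262568401; T_21,6=6×4306078895384+749206090500=26585679462804; T_21,7=7×11143554045652+4306078895384=82310957214948; T_21,8=8×15170932662679+11143554045652=132511015347084; T_21,9=9×12011282644725+15170932662679=123272476465204; T_21,10=10×5917584964655+12011282644725=71187132291275; T_21,11=11×1900842429486+5917584964655=26826851689001; T_21,12=12×411016633391+1900842429486=6833042030178; T_21,13=13×61068660380+411016633391=1204909218331; T_21,14=14×6302524580+61068660380=149304004500; T_21,15=15×452329200+6302524580=13087462580; T_21,16=16×22350954+452329200=809944464; T_21,17=17×741285+22350954=34952799; T_21,18=18×15675+741285=1023435; T_21,19=19×190+15675=19285; T_21,20=20×1+190=210; T_21,21=21×0+1=1
B_20 = ΣS(20,k) = 1+524287+580606446+45232115901+749206090500+4306078895384+11143554045652+15170932662679+12011282644725+5917584964655+1900842429486+411016633391+61068660380+6302524580+452329200+22350954+741285+15675+190+1 = 51724158235372
B_21 = ΣS(21,k) = 1+1048575+1742343625+181509070050+3791262568401+26585679462804+82310957214948+132511015347084+123272476465204+71187132291275+26826851689001+6833042030178+1204909218331+149304004500+13087462580+809944464+34952799+1023435+19285+210+1 = 474869816156751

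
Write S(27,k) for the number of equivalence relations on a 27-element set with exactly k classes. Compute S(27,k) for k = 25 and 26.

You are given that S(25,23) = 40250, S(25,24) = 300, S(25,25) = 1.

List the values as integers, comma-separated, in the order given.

[26] T[26,24]:24*300+40250=47450 · T[26,25]:25*1+300=325 · T[26,26]:26*0+1=1
[27] T[27,25]:25*325+47450=55575 · T[27,26]:26*1+325=351
Read S(27,25) = 55575, S(27,26) = 351.

55575, 351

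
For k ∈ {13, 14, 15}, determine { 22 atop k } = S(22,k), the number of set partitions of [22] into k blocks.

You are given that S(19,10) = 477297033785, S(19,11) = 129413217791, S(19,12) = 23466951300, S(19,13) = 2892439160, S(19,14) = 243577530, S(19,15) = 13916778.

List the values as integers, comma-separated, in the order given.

22496861868481, 3295165281331, 345615943200

r20: T_20,11=11×129413217791+477297033785=1900842429486; T_20,12=12×23466951300+129413217791=411016633391; T_20,13=13×2892439160+23466951300=61068660380; T_20,14=14×243577530+2892439160=6302524580; T_20,15=15×13916778+243577530=452329200
r21: T_21,12=12×411016633391+1900842429486=6833042030178; T_21,13=13×61068660380+411016633391=1204909218331; T_21,14=14×6302524580+61068660380=149304004500; T_21,15=15×452329200+6302524580=13087462580
r22: T_22,13=13×1204909218331+6833042030178=22496861868481; T_22,14=14×149304004500+1204909218331=3295165281331; T_22,15=15×13087462580+149304004500=345615943200
Read S(22,13) = 22496861868481, S(22,14) = 3295165281331, S(22,15) = 345615943200.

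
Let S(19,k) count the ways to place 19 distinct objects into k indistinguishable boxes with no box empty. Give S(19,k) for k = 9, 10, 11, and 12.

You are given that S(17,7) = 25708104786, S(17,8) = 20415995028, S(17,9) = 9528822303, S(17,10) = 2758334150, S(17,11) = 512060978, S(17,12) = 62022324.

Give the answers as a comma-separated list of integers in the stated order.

r18: T_18,8=8×20415995028+25708104786=189036065010; T_18,9=9×9528822303+20415995028=106175395755; T_18,10=10×2758334150+9528822303=37112163803; T_18,11=11×512060978+2758334150=8391004908; T_18,12=12×62022324+512060978=1256328866
r19: T_19,9=9×106175395755+189036065010=1144614626805; T_19,10=10×37112163803+106175395755=477297033785; T_19,11=11×8391004908+37112163803=129413217791; T_19,12=12×1256328866+8391004908=23466951300
Read S(19,9) = 1144614626805, S(19,10) = 477297033785, S(19,11) = 129413217791, S(19,12) = 23466951300.

1144614626805, 477297033785, 129413217791, 23466951300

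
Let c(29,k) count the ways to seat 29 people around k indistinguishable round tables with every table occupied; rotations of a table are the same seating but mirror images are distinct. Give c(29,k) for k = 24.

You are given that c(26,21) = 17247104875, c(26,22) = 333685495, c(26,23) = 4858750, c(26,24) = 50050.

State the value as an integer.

55880640270

i=27: T(27,22)=17247104875+26·333685495=25922927745 | T(27,23)=333685495+26·4858750=460012995 | T(27,24)=4858750+26·50050=6160050
i=28: T(28,23)=25922927745+27·460012995=38343278610 | T(28,24)=460012995+27·6160050=626334345
i=29: T(29,24)=38343278610+28·626334345=55880640270
Read c(29,24) = 55880640270.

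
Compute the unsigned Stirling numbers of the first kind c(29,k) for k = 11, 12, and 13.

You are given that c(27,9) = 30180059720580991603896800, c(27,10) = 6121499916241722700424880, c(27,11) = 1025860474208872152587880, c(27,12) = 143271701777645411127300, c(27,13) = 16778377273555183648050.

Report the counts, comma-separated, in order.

[28] T[28,10]:27*6121499916241722700424880+30180059720580991603896800=195460557459107504515368560 · T[28,11]:27*1025860474208872152587880+6121499916241722700424880=33819732719881270820297640 · T[28,12]:27*143271701777645411127300+1025860474208872152587880=4894196422205298253024980 · T[28,13]:27*16778377273555183648050+143271701777645411127300=596287888163635369624650
[29] T[29,11]:28*33819732719881270820297640+195460557459107504515368560=1142413073615783087483702480 · T[29,12]:28*4894196422205298253024980+33819732719881270820297640=170857232541629621904997080 · T[29,13]:28*596287888163635369624650+4894196422205298253024980=21590257290787088602515180
Read c(29,11) = 1142413073615783087483702480, c(29,12) = 170857232541629621904997080, c(29,13) = 21590257290787088602515180.

1142413073615783087483702480, 170857232541629621904997080, 21590257290787088602515180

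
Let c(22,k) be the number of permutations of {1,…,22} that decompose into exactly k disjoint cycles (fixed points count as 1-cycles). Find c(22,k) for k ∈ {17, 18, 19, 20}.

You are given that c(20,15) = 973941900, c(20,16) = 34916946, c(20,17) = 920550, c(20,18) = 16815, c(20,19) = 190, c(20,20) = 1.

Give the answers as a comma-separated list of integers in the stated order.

2792167686, 79721796, 1689765, 25025

row 21: T[21][16]=20·34916946+973941900=1672280820  T[21][17]=20·920550+34916946=53327946  T[21][18]=20·16815+920550=1256850  T[21][19]=20·190+16815=20615  T[21][20]=20·1+190=210
row 22: T[22][17]=21·53327946+1672280820=2792167686  T[22][18]=21·1256850+53327946=79721796  T[22][19]=21·20615+1256850=1689765  T[22][20]=21·210+20615=25025
Read c(22,17) = 2792167686, c(22,18) = 79721796, c(22,19) = 1689765, c(22,20) = 25025.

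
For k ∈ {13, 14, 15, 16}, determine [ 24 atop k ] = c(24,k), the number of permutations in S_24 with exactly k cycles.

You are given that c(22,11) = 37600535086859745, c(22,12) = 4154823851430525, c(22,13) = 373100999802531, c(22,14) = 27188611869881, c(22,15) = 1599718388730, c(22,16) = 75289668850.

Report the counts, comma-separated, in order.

413356714301314056, 34701806448704206, 2406046038644556, 137272511800831

i=23: T(23,12)=37600535086859745+22·4154823851430525=129006659818331295 | T(23,13)=4154823851430525+22·373100999802531=12363045847086207 | T(23,14)=373100999802531+22·27188611869881=971250460939913 | T(23,15)=27188611869881+22·1599718388730=62382416421941 | T(23,16)=1599718388730+22·75289668850=3256091103430
i=24: T(24,13)=129006659818331295+23·12363045847086207=413356714301314056 | T(24,14)=12363045847086207+23·971250460939913=34701806448704206 | T(24,15)=971250460939913+23·62382416421941=2406046038644556 | T(24,16)=62382416421941+23·3256091103430=137272511800831
Read c(24,13) = 413356714301314056, c(24,14) = 34701806448704206, c(24,15) = 2406046038644556, c(24,16) = 137272511800831.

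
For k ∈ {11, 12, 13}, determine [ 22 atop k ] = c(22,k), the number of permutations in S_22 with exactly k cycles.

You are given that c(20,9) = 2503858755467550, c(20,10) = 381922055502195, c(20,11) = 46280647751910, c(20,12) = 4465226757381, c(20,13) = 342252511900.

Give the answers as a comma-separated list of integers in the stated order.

row 21: T[21][10]=20·381922055502195+2503858755467550=10142299865511450  T[21][11]=20·46280647751910+381922055502195=1307535010540395  T[21][12]=20·4465226757381+46280647751910=135585182899530  T[21][13]=20·342252511900+4465226757381=11310276995381
row 22: T[22][11]=21·1307535010540395+10142299865511450=37600535086859745  T[22][12]=21·135585182899530+1307535010540395=4154823851430525  T[22][13]=21·11310276995381+135585182899530=373100999802531
Read c(22,11) = 37600535086859745, c(22,12) = 4154823851430525, c(22,13) = 373100999802531.

37600535086859745, 4154823851430525, 373100999802531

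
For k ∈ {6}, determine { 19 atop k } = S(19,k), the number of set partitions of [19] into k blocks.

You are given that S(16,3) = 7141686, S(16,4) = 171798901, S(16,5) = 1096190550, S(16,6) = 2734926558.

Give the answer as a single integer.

i=17: T(17,4)=7141686+4·171798901=694337290 | T(17,5)=171798901+5·1096190550=5652751651 | T(17,6)=1096190550+6·2734926558=17505749898
i=18: T(18,5)=694337290+5·5652751651=28958095545 | T(18,6)=5652751651+6·17505749898=110687251039
i=19: T(19,6)=28958095545+6·110687251039=693081601779
Read S(19,6) = 693081601779.

693081601779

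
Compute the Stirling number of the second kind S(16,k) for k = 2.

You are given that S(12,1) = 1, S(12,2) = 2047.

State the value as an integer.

[13] T[13,1]:1*1+0=1 · T[13,2]:2*2047+1=4095
[14] T[14,1]:1*1+0=1 · T[14,2]:2*4095+1=8191
[15] T[15,1]:1*1+0=1 · T[15,2]:2*8191+1=16383
[16] T[16,2]:2*16383+1=32767
Read S(16,2) = 32767.

32767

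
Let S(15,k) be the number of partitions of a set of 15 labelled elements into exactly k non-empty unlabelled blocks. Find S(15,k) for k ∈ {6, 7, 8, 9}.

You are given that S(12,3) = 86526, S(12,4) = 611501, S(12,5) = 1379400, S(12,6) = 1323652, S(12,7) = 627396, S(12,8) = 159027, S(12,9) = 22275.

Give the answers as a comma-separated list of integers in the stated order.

420693273, 408741333, 216627840, 67128490

[13] T[13,4]:4*611501+86526=2532530 · T[13,5]:5*1379400+611501=7508501 · T[13,6]:6*1323652+1379400=9321312 · T[13,7]:7*627396+1323652=5715424 · T[13,8]:8*159027+627396=1899612 · T[13,9]:9*22275+159027=359502
[14] T[14,5]:5*7508501+2532530=40075035 · T[14,6]:6*9321312+7508501=63436373 · T[14,7]:7*5715424+9321312=49329280 · T[14,8]:8*1899612+5715424=20912320 · T[14,9]:9*359502+1899612=5135130
[15] T[15,6]:6*63436373+40075035=420693273 · T[15,7]:7*49329280+63436373=408741333 · T[15,8]:8*20912320+49329280=216627840 · T[15,9]:9*5135130+20912320=67128490
Read S(15,6) = 420693273, S(15,7) = 408741333, S(15,8) = 216627840, S(15,9) = 67128490.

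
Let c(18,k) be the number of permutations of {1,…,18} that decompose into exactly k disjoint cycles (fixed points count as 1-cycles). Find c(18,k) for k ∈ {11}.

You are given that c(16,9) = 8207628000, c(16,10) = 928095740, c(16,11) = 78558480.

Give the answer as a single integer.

@17  (17,10):928095740·16+8207628000→23057159840, (17,11):78558480·16+928095740→2185031420
@18  (18,11):2185031420·17+23057159840→60202693980
Read c(18,11) = 60202693980.

60202693980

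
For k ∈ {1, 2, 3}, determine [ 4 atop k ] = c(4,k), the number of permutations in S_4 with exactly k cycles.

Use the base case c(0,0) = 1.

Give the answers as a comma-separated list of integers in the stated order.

row 1: T[1][1]=0·0+1=1
row 2: T[2][1]=1·1+0=1  T[2][2]=1·0+1=1
row 3: T[3][1]=2·1+0=2  T[3][2]=2·1+1=3  T[3][3]=2·0+1=1
row 4: T[4][1]=3·2+0=6  T[4][2]=3·3+2=11  T[4][3]=3·1+3=6
Read c(4,1) = 6, c(4,2) = 11, c(4,3) = 6.

6, 11, 6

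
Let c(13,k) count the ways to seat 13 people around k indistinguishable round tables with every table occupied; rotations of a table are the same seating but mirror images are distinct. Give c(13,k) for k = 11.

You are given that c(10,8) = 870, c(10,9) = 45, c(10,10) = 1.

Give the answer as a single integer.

row 11: T[11][9]=10·45+870=1320  T[11][10]=10·1+45=55  T[11][11]=10·0+1=1
row 12: T[12][10]=11·55+1320=1925  T[12][11]=11·1+55=66
row 13: T[13][11]=12·66+1925=2717
Read c(13,11) = 2717.

2717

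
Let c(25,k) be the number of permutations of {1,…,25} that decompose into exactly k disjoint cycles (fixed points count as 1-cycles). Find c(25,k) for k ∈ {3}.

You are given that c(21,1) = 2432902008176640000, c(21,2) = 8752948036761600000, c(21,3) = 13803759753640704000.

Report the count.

3925495373278097719296000

i=22: T(22,1)=0+21·2432902008176640000=51090942171709440000 | T(22,2)=2432902008176640000+21·8752948036761600000=186244810780170240000 | T(22,3)=8752948036761600000+21·13803759753640704000=298631902863216384000
i=23: T(23,1)=0+22·51090942171709440000=1124000727777607680000 | T(23,2)=51090942171709440000+22·186244810780170240000=4148476779335454720000 | T(23,3)=186244810780170240000+22·298631902863216384000=6756146673770930688000
i=24: T(24,2)=1124000727777607680000+23·4148476779335454720000=96538966652493066240000 | T(24,3)=4148476779335454720000+23·6756146673770930688000=159539850276066860544000
i=25: T(25,3)=96538966652493066240000+24·159539850276066860544000=3925495373278097719296000
Read c(25,3) = 3925495373278097719296000.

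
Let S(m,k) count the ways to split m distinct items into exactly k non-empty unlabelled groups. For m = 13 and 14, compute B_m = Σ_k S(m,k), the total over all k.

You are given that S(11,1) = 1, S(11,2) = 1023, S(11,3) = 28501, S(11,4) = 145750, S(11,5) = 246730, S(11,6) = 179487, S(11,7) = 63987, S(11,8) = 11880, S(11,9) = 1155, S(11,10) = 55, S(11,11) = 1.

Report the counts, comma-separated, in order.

27644437, 190899322

[12] T[12,1]:1*1+0=1 · T[12,2]:2*1023+1=2047 · T[12,3]:3*28501+1023=86526 · T[12,4]:4*145750+28501=611501 · T[12,5]:5*246730+145750=1379400 · T[12,6]:6*179487+246730=1323652 · T[12,7]:7*63987+179487=627396 · T[12,8]:8*11880+63987=159027 · T[12,9]:9*1155+11880=22275 · T[12,10]:10*55+1155=1705 · T[12,11]:11*1+55=66 · T[12,12]:12*0+1=1
[13] T[13,1]:1*1+0=1 · T[13,2]:2*2047+1=4095 · T[13,3]:3*86526+2047=261625 · T[13,4]:4*611501+86526=2532530 · T[13,5]:5*1379400+611501=7508501 · T[13,6]:6*1323652+1379400=9321312 · T[13,7]:7*627396+1323652=5715424 · T[13,8]:8*159027+627396=1899612 · T[13,9]:9*22275+159027=359502 · T[13,10]:10*1705+22275=39325 · T[13,11]:11*66+1705=2431 · T[13,12]:12*1+66=78 · T[13,13]:13*0+1=1
[14] T[14,1]:1*1+0=1 · T[14,2]:2*4095+1=8191 · T[14,3]:3*261625+4095=788970 · T[14,4]:4*2532530+261625=10391745 · T[14,5]:5*7508501+2532530=40075035 · T[14,6]:6*9321312+7508501=63436373 · T[14,7]:7*5715424+9321312=49329280 · T[14,8]:8*1899612+5715424=20912320 · T[14,9]:9*359502+1899612=5135130 · T[14,10]:10*39325+359502=752752 · T[14,11]:11*2431+39325=66066 · T[14,12]:12*78+2431=3367 · T[14,13]:13*1+78=91 · T[14,14]:14*0+1=1
B_13 = ΣS(13,k) = 1+4095+261625+2532530+7508501+9321312+5715424+1899612+359502+39325+2431+78+1 = 27644437
B_14 = ΣS(14,k) = 1+8191+788970+10391745+40075035+63436373+49329280+20912320+5135130+752752+66066+3367+91+1 = 190899322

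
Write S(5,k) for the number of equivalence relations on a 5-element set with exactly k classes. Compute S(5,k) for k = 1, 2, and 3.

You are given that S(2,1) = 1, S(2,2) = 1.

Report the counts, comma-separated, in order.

@3  (3,1):1·1+0→1, (3,2):1·2+1→3, (3,3):0·3+1→1
@4  (4,1):1·1+0→1, (4,2):3·2+1→7, (4,3):1·3+3→6
@5  (5,1):1·1+0→1, (5,2):7·2+1→15, (5,3):6·3+7→25
Read S(5,1) = 1, S(5,2) = 15, S(5,3) = 25.

1, 15, 25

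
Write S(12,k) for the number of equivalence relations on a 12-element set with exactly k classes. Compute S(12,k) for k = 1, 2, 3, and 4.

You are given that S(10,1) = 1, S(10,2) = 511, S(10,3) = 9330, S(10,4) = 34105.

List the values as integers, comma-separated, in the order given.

[11] T[11,1]:1*1+0=1 · T[11,2]:2*511+1=1023 · T[11,3]:3*9330+511=28501 · T[11,4]:4*34105+9330=145750
[12] T[12,1]:1*1+0=1 · T[12,2]:2*1023+1=2047 · T[12,3]:3*28501+1023=86526 · T[12,4]:4*145750+28501=611501
Read S(12,1) = 1, S(12,2) = 2047, S(12,3) = 86526, S(12,4) = 611501.

1, 2047, 86526, 611501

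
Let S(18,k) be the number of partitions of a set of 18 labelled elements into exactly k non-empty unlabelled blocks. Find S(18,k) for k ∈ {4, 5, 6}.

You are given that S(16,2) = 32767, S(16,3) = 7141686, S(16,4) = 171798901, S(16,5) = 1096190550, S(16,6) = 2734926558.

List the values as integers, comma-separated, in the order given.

row 17: T[17][3]=3·7141686+32767=21457825  T[17][4]=4·171798901+7141686=694337290  T[17][5]=5·1096190550+171798901=5652751651  T[17][6]=6·2734926558+1096190550=17505749898
row 18: T[18][4]=4·694337290+21457825=2798806985  T[18][5]=5·5652751651+694337290=28958095545  T[18][6]=6·17505749898+5652751651=110687251039
Read S(18,4) = 2798806985, S(18,5) = 28958095545, S(18,6) = 110687251039.

2798806985, 28958095545, 110687251039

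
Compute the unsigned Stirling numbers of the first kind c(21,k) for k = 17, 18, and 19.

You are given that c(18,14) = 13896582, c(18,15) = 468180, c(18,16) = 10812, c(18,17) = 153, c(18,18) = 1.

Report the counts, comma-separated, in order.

53327946, 1256850, 20615

r19: T_19,15=18×468180+13896582=22323822; T_19,16=18×10812+468180=662796; T_19,17=18×153+10812=13566; T_19,18=18×1+153=171; T_19,19=18×0+1=1
r20: T_20,16=19×662796+22323822=34916946; T_20,17=19×13566+662796=920550; T_20,18=19×171+13566=16815; T_20,19=19×1+171=190
r21: T_21,17=20×920550+34916946=53327946; T_21,18=20×16815+920550=1256850; T_21,19=20×190+16815=20615
Read c(21,17) = 53327946, c(21,18) = 1256850, c(21,19) = 20615.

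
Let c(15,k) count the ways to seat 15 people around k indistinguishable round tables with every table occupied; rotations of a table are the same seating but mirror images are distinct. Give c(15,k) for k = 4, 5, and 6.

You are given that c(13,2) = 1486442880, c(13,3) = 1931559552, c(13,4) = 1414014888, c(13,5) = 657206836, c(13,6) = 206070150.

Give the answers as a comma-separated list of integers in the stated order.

i=14: T(14,3)=1486442880+13·1931559552=26596717056 | T(14,4)=1931559552+13·1414014888=20313753096 | T(14,5)=1414014888+13·657206836=9957703756 | T(14,6)=657206836+13·206070150=3336118786
i=15: T(15,4)=26596717056+14·20313753096=310989260400 | T(15,5)=20313753096+14·9957703756=159721605680 | T(15,6)=9957703756+14·3336118786=56663366760
Read c(15,4) = 310989260400, c(15,5) = 159721605680, c(15,6) = 56663366760.

310989260400, 159721605680, 56663366760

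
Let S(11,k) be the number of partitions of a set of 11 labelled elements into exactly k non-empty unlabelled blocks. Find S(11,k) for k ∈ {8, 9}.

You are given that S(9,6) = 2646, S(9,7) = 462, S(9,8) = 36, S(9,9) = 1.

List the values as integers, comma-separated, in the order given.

11880, 1155

i=10: T(10,7)=2646+7·462=5880 | T(10,8)=462+8·36=750 | T(10,9)=36+9·1=45
i=11: T(11,8)=5880+8·750=11880 | T(11,9)=750+9·45=1155
Read S(11,8) = 11880, S(11,9) = 1155.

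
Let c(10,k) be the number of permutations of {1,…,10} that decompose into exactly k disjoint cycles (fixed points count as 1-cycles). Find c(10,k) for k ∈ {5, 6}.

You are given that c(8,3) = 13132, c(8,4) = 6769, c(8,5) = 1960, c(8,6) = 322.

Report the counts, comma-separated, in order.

@9  (9,4):6769·8+13132→67284, (9,5):1960·8+6769→22449, (9,6):322·8+1960→4536
@10  (10,5):22449·9+67284→269325, (10,6):4536·9+22449→63273
Read c(10,5) = 269325, c(10,6) = 63273.

269325, 63273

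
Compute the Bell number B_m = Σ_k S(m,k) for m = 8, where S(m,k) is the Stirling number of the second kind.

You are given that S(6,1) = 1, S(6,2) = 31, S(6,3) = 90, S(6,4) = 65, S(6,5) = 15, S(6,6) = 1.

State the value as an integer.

4140

[7] T[7,1]:1*1+0=1 · T[7,2]:2*31+1=63 · T[7,3]:3*90+31=301 · T[7,4]:4*65+90=350 · T[7,5]:5*15+65=140 · T[7,6]:6*1+15=21 · T[7,7]:7*0+1=1
[8] T[8,1]:1*1+0=1 · T[8,2]:2*63+1=127 · T[8,3]:3*301+63=966 · T[8,4]:4*350+301=1701 · T[8,5]:5*140+350=1050 · T[8,6]:6*21+140=266 · T[8,7]:7*1+21=28 · T[8,8]:8*0+1=1
B_8 = ΣS(8,k) = 1+127+966+1701+1050+266+28+1 = 4140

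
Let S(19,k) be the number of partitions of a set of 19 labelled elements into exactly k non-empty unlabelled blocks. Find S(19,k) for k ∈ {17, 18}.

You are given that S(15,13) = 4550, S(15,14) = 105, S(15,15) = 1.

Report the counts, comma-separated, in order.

12597, 171

r16: T_16,14=14×105+4550=6020; T_16,15=15×1+105=120; T_16,16=16×0+1=1
r17: T_17,15=15×120+6020=7820; T_17,16=16×1+120=136; T_17,17=17×0+1=1
r18: T_18,16=16×136+7820=9996; T_18,17=17×1+136=153; T_18,18=18×0+1=1
r19: T_19,17=17×153+9996=12597; T_19,18=18×1+153=171
Read S(19,17) = 12597, S(19,18) = 171.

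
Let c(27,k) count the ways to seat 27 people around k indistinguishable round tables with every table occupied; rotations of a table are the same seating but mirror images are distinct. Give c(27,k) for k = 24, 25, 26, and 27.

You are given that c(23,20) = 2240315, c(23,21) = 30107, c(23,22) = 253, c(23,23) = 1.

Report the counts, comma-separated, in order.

6160050, 58500, 351, 1

r24: T_24,21=23×30107+2240315=2932776; T_24,22=23×253+30107=35926; T_24,23=23×1+253=276; T_24,24=23×0+1=1
r25: T_25,22=24×35926+2932776=3795000; T_25,23=24×276+35926=42550; T_25,24=24×1+276=300; T_25,25=24×0+1=1
r26: T_26,23=25×42550+3795000=4858750; T_26,24=25×300+42550=50050; T_26,25=25×1+300=325; T_26,26=25×0+1=1
r27: T_27,24=26×50050+4858750=6160050; T_27,25=26×325+50050=58500; T_27,26=26×1+325=351; T_27,27=26×0+1=1
Read c(27,24) = 6160050, c(27,25) = 58500, c(27,26) = 351, c(27,27) = 1.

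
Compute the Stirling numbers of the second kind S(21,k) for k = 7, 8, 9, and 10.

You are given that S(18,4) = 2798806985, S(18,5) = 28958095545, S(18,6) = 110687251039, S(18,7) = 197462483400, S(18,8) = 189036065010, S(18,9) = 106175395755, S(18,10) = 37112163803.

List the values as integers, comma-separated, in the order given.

82310957214948, 132511015347084, 123272476465204, 71187132291275

i=19: T(19,5)=2798806985+5·28958095545=147589284710 | T(19,6)=28958095545+6·110687251039=693081601779 | T(19,7)=110687251039+7·197462483400=1492924634839 | T(19,8)=197462483400+8·189036065010=1709751003480 | T(19,9)=189036065010+9·106175395755=1144614626805 | T(19,10)=106175395755+10·37112163803=477297033785
i=20: T(20,6)=147589284710+6·693081601779=4306078895384 | T(20,7)=693081601779+7·1492924634839=11143554045652 | T(20,8)=1492924634839+8·1709751003480=15170932662679 | T(20,9)=1709751003480+9·1144614626805=12011282644725 | T(20,10)=1144614626805+10·477297033785=5917584964655
i=21: T(21,7)=4306078895384+7·11143554045652=82310957214948 | T(21,8)=11143554045652+8·15170932662679=132511015347084 | T(21,9)=15170932662679+9·12011282644725=123272476465204 | T(21,10)=12011282644725+10·5917584964655=71187132291275
Read S(21,7) = 82310957214948, S(21,8) = 132511015347084, S(21,9) = 123272476465204, S(21,10) = 71187132291275.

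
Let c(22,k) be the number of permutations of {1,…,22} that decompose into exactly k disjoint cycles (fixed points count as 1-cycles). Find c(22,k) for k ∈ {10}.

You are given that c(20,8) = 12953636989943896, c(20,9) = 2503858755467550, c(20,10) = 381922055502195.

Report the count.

r21: T_21,9=20×2503858755467550+12953636989943896=63030812099294896; T_21,10=20×381922055502195+2503858755467550=10142299865511450
r22: T_22,10=21×10142299865511450+63030812099294896=276019109275035346
Read c(22,10) = 276019109275035346.

276019109275035346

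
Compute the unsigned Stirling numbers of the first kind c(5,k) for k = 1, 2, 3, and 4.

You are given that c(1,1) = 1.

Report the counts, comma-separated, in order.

24, 50, 35, 10

r2: T_2,1=1×1+0=1; T_2,2=1×0+1=1
r3: T_3,1=2×1+0=2; T_3,2=2×1+1=3; T_3,3=2×0+1=1
r4: T_4,1=3×2+0=6; T_4,2=3×3+2=11; T_4,3=3×1+3=6; T_4,4=3×0+1=1
r5: T_5,1=4×6+0=24; T_5,2=4×11+6=50; T_5,3=4×6+11=35; T_5,4=4×1+6=10
Read c(5,1) = 24, c(5,2) = 50, c(5,3) = 35, c(5,4) = 10.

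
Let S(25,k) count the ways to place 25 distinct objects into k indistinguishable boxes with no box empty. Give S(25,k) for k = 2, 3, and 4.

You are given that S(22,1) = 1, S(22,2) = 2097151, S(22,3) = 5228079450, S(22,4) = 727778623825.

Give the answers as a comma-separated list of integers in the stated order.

r23: T_23,1=1×1+0=1; T_23,2=2×2097151+1=4194303; T_23,3=3×5228079450+2097151=15686335501; T_23,4=4×727778623825+5228079450=2916342574750
r24: T_24,1=1×1+0=1; T_24,2=2×4194303+1=8388607; T_24,3=3×15686335501+4194303=47063200806; T_24,4=4×2916342574750+15686335501=11681056634501
r25: T_25,2=2×8388607+1=16777215; T_25,3=3×47063200806+8388607=141197991025; T_25,4=4×11681056634501+47063200806=46771289738810
Read S(25,2) = 16777215, S(25,3) = 141197991025, S(25,4) = 46771289738810.

16777215, 141197991025, 46771289738810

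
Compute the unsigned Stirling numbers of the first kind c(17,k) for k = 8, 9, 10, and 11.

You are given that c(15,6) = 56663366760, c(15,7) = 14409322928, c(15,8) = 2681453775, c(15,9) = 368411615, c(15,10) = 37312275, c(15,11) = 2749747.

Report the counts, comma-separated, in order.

row 16: T[16][7]=15·14409322928+56663366760=272803210680  T[16][8]=15·2681453775+14409322928=54631129553  T[16][9]=15·368411615+2681453775=8207628000  T[16][10]=15·37312275+368411615=928095740  T[16][11]=15·2749747+37312275=78558480
row 17: T[17][8]=16·54631129553+272803210680=1146901283528  T[17][9]=16·8207628000+54631129553=185953177553  T[17][10]=16·928095740+8207628000=23057159840  T[17][11]=16·78558480+928095740=2185031420
Read c(17,8) = 1146901283528, c(17,9) = 185953177553, c(17,10) = 23057159840, c(17,11) = 2185031420.

1146901283528, 185953177553, 23057159840, 2185031420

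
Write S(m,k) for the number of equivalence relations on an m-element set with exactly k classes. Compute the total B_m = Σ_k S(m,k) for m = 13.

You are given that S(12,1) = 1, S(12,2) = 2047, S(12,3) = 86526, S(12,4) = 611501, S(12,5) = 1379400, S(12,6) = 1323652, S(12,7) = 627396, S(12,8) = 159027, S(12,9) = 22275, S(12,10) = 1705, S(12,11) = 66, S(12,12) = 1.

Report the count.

[13] T[13,1]:1*1+0=1 · T[13,2]:2*2047+1=4095 · T[13,3]:3*86526+2047=261625 · T[13,4]:4*611501+86526=2532530 · T[13,5]:5*1379400+611501=7508501 · T[13,6]:6*1323652+1379400=9321312 · T[13,7]:7*627396+1323652=5715424 · T[13,8]:8*159027+627396=1899612 · T[13,9]:9*22275+159027=359502 · T[13,10]:10*1705+22275=39325 · T[13,11]:11*66+1705=2431 · T[13,12]:12*1+66=78 · T[13,13]:13*0+1=1
B_13 = ΣS(13,k) = 1+4095+261625+2532530+7508501+9321312+5715424+1899612+359502+39325+2431+78+1 = 27644437

27644437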